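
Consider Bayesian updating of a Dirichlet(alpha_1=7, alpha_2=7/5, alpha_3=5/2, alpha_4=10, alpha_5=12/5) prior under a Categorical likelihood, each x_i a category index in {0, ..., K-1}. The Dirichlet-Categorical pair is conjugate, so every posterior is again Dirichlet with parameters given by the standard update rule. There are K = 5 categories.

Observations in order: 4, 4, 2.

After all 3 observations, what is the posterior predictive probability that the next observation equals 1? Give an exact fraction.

14/263

obs 1: x=4 → posterior Dirichlet(7, 7/5, 5/2, 10, 17/5)
obs 2: x=4 → posterior Dirichlet(7, 7/5, 5/2, 10, 22/5)
obs 3: x=2 → posterior Dirichlet(7, 7/5, 7/2, 10, 22/5)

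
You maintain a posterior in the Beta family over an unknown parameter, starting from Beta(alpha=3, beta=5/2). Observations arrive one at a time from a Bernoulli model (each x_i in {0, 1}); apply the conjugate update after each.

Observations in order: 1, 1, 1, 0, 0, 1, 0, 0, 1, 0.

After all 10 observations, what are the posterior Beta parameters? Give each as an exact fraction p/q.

obs 1: x=1 → posterior Beta(4, 5/2)
obs 2: x=1 → posterior Beta(5, 5/2)
obs 3: x=1 → posterior Beta(6, 5/2)
obs 4: x=0 → posterior Beta(6, 7/2)
obs 5: x=0 → posterior Beta(6, 9/2)
obs 6: x=1 → posterior Beta(7, 9/2)
obs 7: x=0 → posterior Beta(7, 11/2)
obs 8: x=0 → posterior Beta(7, 13/2)
obs 9: x=1 → posterior Beta(8, 13/2)
obs 10: x=0 → posterior Beta(8, 15/2)

alpha=8, beta=15/2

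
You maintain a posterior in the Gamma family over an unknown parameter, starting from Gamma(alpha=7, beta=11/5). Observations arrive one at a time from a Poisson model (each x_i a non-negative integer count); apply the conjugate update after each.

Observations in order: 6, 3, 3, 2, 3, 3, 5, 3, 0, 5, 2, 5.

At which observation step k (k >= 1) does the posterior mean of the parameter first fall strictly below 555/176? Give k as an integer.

obs 1: x=6 → posterior Gamma(13, 16/5)
obs 2: x=3 → posterior Gamma(16, 21/5)
obs 3: x=3 → posterior Gamma(19, 26/5)
obs 4: x=2 → posterior Gamma(21, 31/5)
obs 5: x=3 → posterior Gamma(24, 36/5)
obs 6: x=3 → posterior Gamma(27, 41/5)
obs 7: x=5 → posterior Gamma(32, 46/5)
obs 8: x=3 → posterior Gamma(35, 51/5)
obs 9: x=0 → posterior Gamma(35, 56/5)
obs 10: x=5 → posterior Gamma(40, 61/5)
obs 11: x=2 → posterior Gamma(42, 66/5)
obs 12: x=5 → posterior Gamma(47, 71/5)

k = 9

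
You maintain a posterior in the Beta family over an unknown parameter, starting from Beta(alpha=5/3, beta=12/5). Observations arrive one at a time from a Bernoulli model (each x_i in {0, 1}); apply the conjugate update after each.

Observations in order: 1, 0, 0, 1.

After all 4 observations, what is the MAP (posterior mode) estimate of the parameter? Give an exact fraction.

40/91

obs 1: x=1 → posterior Beta(8/3, 12/5)
obs 2: x=0 → posterior Beta(8/3, 17/5)
obs 3: x=0 → posterior Beta(8/3, 22/5)
obs 4: x=1 → posterior Beta(11/3, 22/5)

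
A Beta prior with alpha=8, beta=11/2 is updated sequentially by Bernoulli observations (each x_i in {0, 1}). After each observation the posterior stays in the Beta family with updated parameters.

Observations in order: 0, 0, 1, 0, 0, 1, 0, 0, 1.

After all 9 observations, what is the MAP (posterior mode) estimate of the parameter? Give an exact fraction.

20/41

obs 1: x=0 → posterior Beta(8, 13/2)
obs 2: x=0 → posterior Beta(8, 15/2)
obs 3: x=1 → posterior Beta(9, 15/2)
obs 4: x=0 → posterior Beta(9, 17/2)
obs 5: x=0 → posterior Beta(9, 19/2)
obs 6: x=1 → posterior Beta(10, 19/2)
obs 7: x=0 → posterior Beta(10, 21/2)
obs 8: x=0 → posterior Beta(10, 23/2)
obs 9: x=1 → posterior Beta(11, 23/2)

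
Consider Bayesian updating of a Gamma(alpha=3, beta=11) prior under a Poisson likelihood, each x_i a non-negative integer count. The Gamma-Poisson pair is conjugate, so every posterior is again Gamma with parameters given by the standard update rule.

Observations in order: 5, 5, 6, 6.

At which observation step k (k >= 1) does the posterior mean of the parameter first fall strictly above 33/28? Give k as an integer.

k = 3

obs 1: x=5 → posterior Gamma(8, 12)
obs 2: x=5 → posterior Gamma(13, 13)
obs 3: x=6 → posterior Gamma(19, 14)
obs 4: x=6 → posterior Gamma(25, 15)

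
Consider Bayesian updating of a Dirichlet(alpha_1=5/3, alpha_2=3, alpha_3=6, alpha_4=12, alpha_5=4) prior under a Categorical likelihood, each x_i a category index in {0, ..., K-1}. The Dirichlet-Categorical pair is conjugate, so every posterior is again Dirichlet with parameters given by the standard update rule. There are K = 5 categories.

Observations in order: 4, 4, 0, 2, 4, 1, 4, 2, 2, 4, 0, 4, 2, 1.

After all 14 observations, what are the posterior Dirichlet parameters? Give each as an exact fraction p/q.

obs 1: x=4 → posterior Dirichlet(5/3, 3, 6, 12, 5)
obs 2: x=4 → posterior Dirichlet(5/3, 3, 6, 12, 6)
obs 3: x=0 → posterior Dirichlet(8/3, 3, 6, 12, 6)
obs 4: x=2 → posterior Dirichlet(8/3, 3, 7, 12, 6)
obs 5: x=4 → posterior Dirichlet(8/3, 3, 7, 12, 7)
obs 6: x=1 → posterior Dirichlet(8/3, 4, 7, 12, 7)
obs 7: x=4 → posterior Dirichlet(8/3, 4, 7, 12, 8)
obs 8: x=2 → posterior Dirichlet(8/3, 4, 8, 12, 8)
obs 9: x=2 → posterior Dirichlet(8/3, 4, 9, 12, 8)
obs 10: x=4 → posterior Dirichlet(8/3, 4, 9, 12, 9)
obs 11: x=0 → posterior Dirichlet(11/3, 4, 9, 12, 9)
obs 12: x=4 → posterior Dirichlet(11/3, 4, 9, 12, 10)
obs 13: x=2 → posterior Dirichlet(11/3, 4, 10, 12, 10)
obs 14: x=1 → posterior Dirichlet(11/3, 5, 10, 12, 10)

alpha_1=11/3, alpha_2=5, alpha_3=10, alpha_4=12, alpha_5=10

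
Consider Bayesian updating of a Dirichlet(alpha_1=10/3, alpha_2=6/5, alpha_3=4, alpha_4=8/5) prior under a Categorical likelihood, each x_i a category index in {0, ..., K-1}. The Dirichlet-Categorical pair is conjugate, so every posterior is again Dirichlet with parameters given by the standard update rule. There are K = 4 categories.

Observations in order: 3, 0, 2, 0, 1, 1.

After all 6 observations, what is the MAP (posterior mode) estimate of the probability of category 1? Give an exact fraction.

33/182

obs 1: x=3 → posterior Dirichlet(10/3, 6/5, 4, 13/5)
obs 2: x=0 → posterior Dirichlet(13/3, 6/5, 4, 13/5)
obs 3: x=2 → posterior Dirichlet(13/3, 6/5, 5, 13/5)
obs 4: x=0 → posterior Dirichlet(16/3, 6/5, 5, 13/5)
obs 5: x=1 → posterior Dirichlet(16/3, 11/5, 5, 13/5)
obs 6: x=1 → posterior Dirichlet(16/3, 16/5, 5, 13/5)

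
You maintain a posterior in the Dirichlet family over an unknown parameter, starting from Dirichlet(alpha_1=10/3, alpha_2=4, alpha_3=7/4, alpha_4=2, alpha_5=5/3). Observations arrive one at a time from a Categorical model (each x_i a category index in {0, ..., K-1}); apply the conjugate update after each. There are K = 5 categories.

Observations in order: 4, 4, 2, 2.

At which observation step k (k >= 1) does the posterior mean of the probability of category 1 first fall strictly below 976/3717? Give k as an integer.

k = 3

obs 1: x=4 → posterior Dirichlet(10/3, 4, 7/4, 2, 8/3)
obs 2: x=4 → posterior Dirichlet(10/3, 4, 7/4, 2, 11/3)
obs 3: x=2 → posterior Dirichlet(10/3, 4, 11/4, 2, 11/3)
obs 4: x=2 → posterior Dirichlet(10/3, 4, 15/4, 2, 11/3)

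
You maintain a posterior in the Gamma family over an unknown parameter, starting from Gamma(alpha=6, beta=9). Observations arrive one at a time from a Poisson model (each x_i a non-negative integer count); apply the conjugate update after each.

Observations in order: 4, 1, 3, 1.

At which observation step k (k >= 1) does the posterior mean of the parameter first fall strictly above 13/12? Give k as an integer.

k = 3

obs 1: x=4 → posterior Gamma(10, 10)
obs 2: x=1 → posterior Gamma(11, 11)
obs 3: x=3 → posterior Gamma(14, 12)
obs 4: x=1 → posterior Gamma(15, 13)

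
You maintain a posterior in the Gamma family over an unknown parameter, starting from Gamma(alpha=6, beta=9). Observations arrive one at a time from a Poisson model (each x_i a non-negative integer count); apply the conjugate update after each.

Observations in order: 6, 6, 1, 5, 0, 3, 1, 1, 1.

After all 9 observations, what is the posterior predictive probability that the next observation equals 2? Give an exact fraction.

21165479217675053265444077371903872860160/83198449060887472631428936505541918917761

obs 1: x=6 → posterior Gamma(12, 10)
obs 2: x=6 → posterior Gamma(18, 11)
obs 3: x=1 → posterior Gamma(19, 12)
obs 4: x=5 → posterior Gamma(24, 13)
obs 5: x=0 → posterior Gamma(24, 14)
obs 6: x=3 → posterior Gamma(27, 15)
obs 7: x=1 → posterior Gamma(28, 16)
obs 8: x=1 → posterior Gamma(29, 17)
obs 9: x=1 → posterior Gamma(30, 18)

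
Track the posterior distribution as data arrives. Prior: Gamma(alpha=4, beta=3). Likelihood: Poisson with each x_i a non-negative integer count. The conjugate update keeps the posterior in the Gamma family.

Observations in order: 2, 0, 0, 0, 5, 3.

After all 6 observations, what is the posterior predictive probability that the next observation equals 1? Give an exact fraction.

160137547184727/500000000000000

obs 1: x=2 → posterior Gamma(6, 4)
obs 2: x=0 → posterior Gamma(6, 5)
obs 3: x=0 → posterior Gamma(6, 6)
obs 4: x=0 → posterior Gamma(6, 7)
obs 5: x=5 → posterior Gamma(11, 8)
obs 6: x=3 → posterior Gamma(14, 9)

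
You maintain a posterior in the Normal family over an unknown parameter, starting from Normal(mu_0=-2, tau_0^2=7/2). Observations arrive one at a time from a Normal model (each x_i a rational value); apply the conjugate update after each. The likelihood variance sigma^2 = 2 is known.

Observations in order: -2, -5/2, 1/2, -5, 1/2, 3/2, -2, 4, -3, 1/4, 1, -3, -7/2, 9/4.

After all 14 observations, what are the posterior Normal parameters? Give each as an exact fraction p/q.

mu_0=-5/6, tau_0^2=7/51

obs 1: x=-2 → posterior Normal(-2, 14/11)
obs 2: x=-5/2 → posterior Normal(-79/36, 7/9)
obs 3: x=1/2 → posterior Normal(-36/25, 14/25)
obs 4: x=-5 → posterior Normal(-71/32, 7/16)
obs 5: x=1/2 → posterior Normal(-45/26, 14/39)
obs 6: x=3/2 → posterior Normal(-57/46, 7/23)
obs 7: x=-2 → posterior Normal(-71/53, 14/53)
obs 8: x=4 → posterior Normal(-43/60, 7/30)
obs 9: x=-3 → posterior Normal(-64/67, 14/67)
obs 10: x=1/4 → posterior Normal(-249/296, 7/37)
obs 11: x=1 → posterior Normal(-221/324, 14/81)
obs 12: x=-3 → posterior Normal(-305/352, 7/44)
obs 13: x=-7/2 → posterior Normal(-403/380, 14/95)
obs 14: x=9/4 → posterior Normal(-5/6, 7/51)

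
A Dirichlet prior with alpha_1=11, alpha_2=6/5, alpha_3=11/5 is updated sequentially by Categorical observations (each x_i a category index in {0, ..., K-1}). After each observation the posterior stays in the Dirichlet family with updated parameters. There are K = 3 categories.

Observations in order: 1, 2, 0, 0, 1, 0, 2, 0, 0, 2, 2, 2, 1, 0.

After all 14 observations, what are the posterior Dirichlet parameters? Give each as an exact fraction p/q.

obs 1: x=1 → posterior Dirichlet(11, 11/5, 11/5)
obs 2: x=2 → posterior Dirichlet(11, 11/5, 16/5)
obs 3: x=0 → posterior Dirichlet(12, 11/5, 16/5)
obs 4: x=0 → posterior Dirichlet(13, 11/5, 16/5)
obs 5: x=1 → posterior Dirichlet(13, 16/5, 16/5)
obs 6: x=0 → posterior Dirichlet(14, 16/5, 16/5)
obs 7: x=2 → posterior Dirichlet(14, 16/5, 21/5)
obs 8: x=0 → posterior Dirichlet(15, 16/5, 21/5)
obs 9: x=0 → posterior Dirichlet(16, 16/5, 21/5)
obs 10: x=2 → posterior Dirichlet(16, 16/5, 26/5)
obs 11: x=2 → posterior Dirichlet(16, 16/5, 31/5)
obs 12: x=2 → posterior Dirichlet(16, 16/5, 36/5)
obs 13: x=1 → posterior Dirichlet(16, 21/5, 36/5)
obs 14: x=0 → posterior Dirichlet(17, 21/5, 36/5)

alpha_1=17, alpha_2=21/5, alpha_3=36/5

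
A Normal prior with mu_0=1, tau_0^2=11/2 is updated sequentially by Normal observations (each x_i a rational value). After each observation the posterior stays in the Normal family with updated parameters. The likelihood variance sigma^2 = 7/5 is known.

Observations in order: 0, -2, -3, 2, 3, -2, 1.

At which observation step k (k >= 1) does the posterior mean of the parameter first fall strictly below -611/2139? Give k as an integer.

k = 2

obs 1: x=0 → posterior Normal(14/69, 77/69)
obs 2: x=-2 → posterior Normal(-24/31, 77/124)
obs 3: x=-3 → posterior Normal(-261/179, 77/179)
obs 4: x=2 → posterior Normal(-151/234, 77/234)
obs 5: x=3 → posterior Normal(14/289, 77/289)
obs 6: x=-2 → posterior Normal(-12/43, 77/344)
obs 7: x=1 → posterior Normal(-41/399, 11/57)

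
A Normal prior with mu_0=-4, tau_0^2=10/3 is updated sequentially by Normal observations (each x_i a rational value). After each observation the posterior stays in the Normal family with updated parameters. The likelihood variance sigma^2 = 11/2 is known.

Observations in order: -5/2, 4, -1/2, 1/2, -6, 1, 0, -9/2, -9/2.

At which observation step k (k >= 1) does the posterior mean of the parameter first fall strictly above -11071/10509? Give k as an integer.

obs 1: x=-5/2 → posterior Normal(-182/53, 110/53)
obs 2: x=4 → posterior Normal(-102/73, 110/73)
obs 3: x=-1/2 → posterior Normal(-112/93, 110/93)
obs 4: x=1/2 → posterior Normal(-102/113, 110/113)
obs 5: x=-6 → posterior Normal(-222/133, 110/133)
obs 6: x=1 → posterior Normal(-202/153, 110/153)
obs 7: x=0 → posterior Normal(-202/173, 110/173)
obs 8: x=-9/2 → posterior Normal(-292/193, 110/193)
obs 9: x=-9/2 → posterior Normal(-382/213, 110/213)

k = 4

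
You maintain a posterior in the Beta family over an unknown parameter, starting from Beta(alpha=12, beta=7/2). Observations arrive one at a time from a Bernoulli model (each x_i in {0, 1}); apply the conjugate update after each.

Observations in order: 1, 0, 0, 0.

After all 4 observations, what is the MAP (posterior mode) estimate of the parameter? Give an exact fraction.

obs 1: x=1 → posterior Beta(13, 7/2)
obs 2: x=0 → posterior Beta(13, 9/2)
obs 3: x=0 → posterior Beta(13, 11/2)
obs 4: x=0 → posterior Beta(13, 13/2)

24/35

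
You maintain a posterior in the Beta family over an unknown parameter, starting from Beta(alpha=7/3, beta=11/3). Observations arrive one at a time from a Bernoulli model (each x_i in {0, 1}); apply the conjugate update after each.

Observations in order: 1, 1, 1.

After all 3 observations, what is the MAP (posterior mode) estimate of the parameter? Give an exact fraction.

13/21

obs 1: x=1 → posterior Beta(10/3, 11/3)
obs 2: x=1 → posterior Beta(13/3, 11/3)
obs 3: x=1 → posterior Beta(16/3, 11/3)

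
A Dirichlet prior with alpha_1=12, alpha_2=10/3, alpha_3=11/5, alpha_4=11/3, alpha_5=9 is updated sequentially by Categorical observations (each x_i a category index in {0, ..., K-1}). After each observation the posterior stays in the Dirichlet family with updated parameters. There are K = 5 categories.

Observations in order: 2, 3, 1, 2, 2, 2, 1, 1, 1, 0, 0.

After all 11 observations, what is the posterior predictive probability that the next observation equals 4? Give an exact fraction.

45/206

obs 1: x=2 → posterior Dirichlet(12, 10/3, 16/5, 11/3, 9)
obs 2: x=3 → posterior Dirichlet(12, 10/3, 16/5, 14/3, 9)
obs 3: x=1 → posterior Dirichlet(12, 13/3, 16/5, 14/3, 9)
obs 4: x=2 → posterior Dirichlet(12, 13/3, 21/5, 14/3, 9)
obs 5: x=2 → posterior Dirichlet(12, 13/3, 26/5, 14/3, 9)
obs 6: x=2 → posterior Dirichlet(12, 13/3, 31/5, 14/3, 9)
obs 7: x=1 → posterior Dirichlet(12, 16/3, 31/5, 14/3, 9)
obs 8: x=1 → posterior Dirichlet(12, 19/3, 31/5, 14/3, 9)
obs 9: x=1 → posterior Dirichlet(12, 22/3, 31/5, 14/3, 9)
obs 10: x=0 → posterior Dirichlet(13, 22/3, 31/5, 14/3, 9)
obs 11: x=0 → posterior Dirichlet(14, 22/3, 31/5, 14/3, 9)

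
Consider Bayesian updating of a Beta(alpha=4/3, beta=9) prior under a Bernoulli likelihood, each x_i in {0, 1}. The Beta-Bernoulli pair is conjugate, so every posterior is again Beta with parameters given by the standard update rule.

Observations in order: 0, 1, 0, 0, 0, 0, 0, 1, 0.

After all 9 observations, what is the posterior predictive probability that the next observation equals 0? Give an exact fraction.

24/29

obs 1: x=0 → posterior Beta(4/3, 10)
obs 2: x=1 → posterior Beta(7/3, 10)
obs 3: x=0 → posterior Beta(7/3, 11)
obs 4: x=0 → posterior Beta(7/3, 12)
obs 5: x=0 → posterior Beta(7/3, 13)
obs 6: x=0 → posterior Beta(7/3, 14)
obs 7: x=0 → posterior Beta(7/3, 15)
obs 8: x=1 → posterior Beta(10/3, 15)
obs 9: x=0 → posterior Beta(10/3, 16)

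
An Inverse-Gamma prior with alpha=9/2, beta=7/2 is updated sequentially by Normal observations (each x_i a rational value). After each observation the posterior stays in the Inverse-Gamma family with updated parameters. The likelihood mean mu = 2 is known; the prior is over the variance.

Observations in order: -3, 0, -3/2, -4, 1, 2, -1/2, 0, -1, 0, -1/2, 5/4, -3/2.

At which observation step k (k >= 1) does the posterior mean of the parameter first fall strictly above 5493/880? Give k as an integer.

obs 1: x=-3 → posterior Inverse-Gamma(5, 16)
obs 2: x=0 → posterior Inverse-Gamma(11/2, 18)
obs 3: x=-3/2 → posterior Inverse-Gamma(6, 193/8)
obs 4: x=-4 → posterior Inverse-Gamma(13/2, 337/8)
obs 5: x=1 → posterior Inverse-Gamma(7, 341/8)
obs 6: x=2 → posterior Inverse-Gamma(15/2, 341/8)
obs 7: x=-1/2 → posterior Inverse-Gamma(8, 183/4)
obs 8: x=0 → posterior Inverse-Gamma(17/2, 191/4)
obs 9: x=-1 → posterior Inverse-Gamma(9, 209/4)
obs 10: x=0 → posterior Inverse-Gamma(19/2, 217/4)
obs 11: x=-1/2 → posterior Inverse-Gamma(10, 459/8)
obs 12: x=5/4 → posterior Inverse-Gamma(21/2, 1845/32)
obs 13: x=-3/2 → posterior Inverse-Gamma(11, 2041/32)

k = 4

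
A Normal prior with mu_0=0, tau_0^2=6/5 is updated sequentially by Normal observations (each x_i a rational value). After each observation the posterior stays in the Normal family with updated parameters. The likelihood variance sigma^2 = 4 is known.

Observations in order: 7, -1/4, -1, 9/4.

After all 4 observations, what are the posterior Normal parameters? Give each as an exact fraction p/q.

mu_0=12/11, tau_0^2=6/11

obs 1: x=7 → posterior Normal(21/13, 12/13)
obs 2: x=-1/4 → posterior Normal(81/64, 3/4)
obs 3: x=-1 → posterior Normal(69/76, 12/19)
obs 4: x=9/4 → posterior Normal(12/11, 6/11)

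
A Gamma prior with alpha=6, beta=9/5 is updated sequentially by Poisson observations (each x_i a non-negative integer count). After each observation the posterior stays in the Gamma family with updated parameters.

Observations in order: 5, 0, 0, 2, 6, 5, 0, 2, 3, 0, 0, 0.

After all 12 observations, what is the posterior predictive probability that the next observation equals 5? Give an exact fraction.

19667415126367688306532374107572288955468171487668052401696875/447495305706789193205117699856326082323815924305702486196355072

obs 1: x=5 → posterior Gamma(11, 14/5)
obs 2: x=0 → posterior Gamma(11, 19/5)
obs 3: x=0 → posterior Gamma(11, 24/5)
obs 4: x=2 → posterior Gamma(13, 29/5)
obs 5: x=6 → posterior Gamma(19, 34/5)
obs 6: x=5 → posterior Gamma(24, 39/5)
obs 7: x=0 → posterior Gamma(24, 44/5)
obs 8: x=2 → posterior Gamma(26, 49/5)
obs 9: x=3 → posterior Gamma(29, 54/5)
obs 10: x=0 → posterior Gamma(29, 59/5)
obs 11: x=0 → posterior Gamma(29, 64/5)
obs 12: x=0 → posterior Gamma(29, 69/5)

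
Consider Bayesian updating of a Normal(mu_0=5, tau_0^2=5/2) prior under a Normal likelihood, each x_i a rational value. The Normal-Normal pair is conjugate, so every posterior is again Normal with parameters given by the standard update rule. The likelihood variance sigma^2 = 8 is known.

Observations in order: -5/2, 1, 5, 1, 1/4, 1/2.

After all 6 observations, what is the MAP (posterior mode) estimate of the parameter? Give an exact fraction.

425/184

obs 1: x=-5/2 → posterior Normal(45/14, 40/21)
obs 2: x=1 → posterior Normal(145/52, 20/13)
obs 3: x=5 → posterior Normal(195/62, 40/31)
obs 4: x=1 → posterior Normal(205/72, 10/9)
obs 5: x=1/4 → posterior Normal(415/164, 40/41)
obs 6: x=1/2 → posterior Normal(425/184, 20/23)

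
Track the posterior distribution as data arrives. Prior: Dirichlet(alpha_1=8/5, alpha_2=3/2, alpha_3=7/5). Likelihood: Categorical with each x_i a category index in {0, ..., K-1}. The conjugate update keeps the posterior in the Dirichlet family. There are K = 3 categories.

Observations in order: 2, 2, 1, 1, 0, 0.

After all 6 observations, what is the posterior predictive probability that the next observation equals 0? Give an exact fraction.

obs 1: x=2 → posterior Dirichlet(8/5, 3/2, 12/5)
obs 2: x=2 → posterior Dirichlet(8/5, 3/2, 17/5)
obs 3: x=1 → posterior Dirichlet(8/5, 5/2, 17/5)
obs 4: x=1 → posterior Dirichlet(8/5, 7/2, 17/5)
obs 5: x=0 → posterior Dirichlet(13/5, 7/2, 17/5)
obs 6: x=0 → posterior Dirichlet(18/5, 7/2, 17/5)

12/35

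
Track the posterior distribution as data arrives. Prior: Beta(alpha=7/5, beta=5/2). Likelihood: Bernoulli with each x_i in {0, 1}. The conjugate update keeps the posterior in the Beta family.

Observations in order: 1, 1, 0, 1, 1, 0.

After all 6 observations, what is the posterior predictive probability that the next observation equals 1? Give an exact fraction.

obs 1: x=1 → posterior Beta(12/5, 5/2)
obs 2: x=1 → posterior Beta(17/5, 5/2)
obs 3: x=0 → posterior Beta(17/5, 7/2)
obs 4: x=1 → posterior Beta(22/5, 7/2)
obs 5: x=1 → posterior Beta(27/5, 7/2)
obs 6: x=0 → posterior Beta(27/5, 9/2)

6/11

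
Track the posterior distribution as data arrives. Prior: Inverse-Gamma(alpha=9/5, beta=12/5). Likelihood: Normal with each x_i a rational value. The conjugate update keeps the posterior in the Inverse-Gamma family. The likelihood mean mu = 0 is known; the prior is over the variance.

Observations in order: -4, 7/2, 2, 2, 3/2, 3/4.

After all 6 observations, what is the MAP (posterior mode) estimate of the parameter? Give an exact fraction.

obs 1: x=-4 → posterior Inverse-Gamma(23/10, 52/5)
obs 2: x=7/2 → posterior Inverse-Gamma(14/5, 661/40)
obs 3: x=2 → posterior Inverse-Gamma(33/10, 741/40)
obs 4: x=2 → posterior Inverse-Gamma(19/5, 821/40)
obs 5: x=3/2 → posterior Inverse-Gamma(43/10, 433/20)
obs 6: x=3/4 → posterior Inverse-Gamma(24/5, 3509/160)

121/32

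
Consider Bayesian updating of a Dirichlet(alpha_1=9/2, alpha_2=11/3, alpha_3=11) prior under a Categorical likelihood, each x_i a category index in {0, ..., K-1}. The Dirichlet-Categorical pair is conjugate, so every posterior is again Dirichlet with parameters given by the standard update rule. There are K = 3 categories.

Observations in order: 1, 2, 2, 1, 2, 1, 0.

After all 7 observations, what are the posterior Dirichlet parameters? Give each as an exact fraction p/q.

obs 1: x=1 → posterior Dirichlet(9/2, 14/3, 11)
obs 2: x=2 → posterior Dirichlet(9/2, 14/3, 12)
obs 3: x=2 → posterior Dirichlet(9/2, 14/3, 13)
obs 4: x=1 → posterior Dirichlet(9/2, 17/3, 13)
obs 5: x=2 → posterior Dirichlet(9/2, 17/3, 14)
obs 6: x=1 → posterior Dirichlet(9/2, 20/3, 14)
obs 7: x=0 → posterior Dirichlet(11/2, 20/3, 14)

alpha_1=11/2, alpha_2=20/3, alpha_3=14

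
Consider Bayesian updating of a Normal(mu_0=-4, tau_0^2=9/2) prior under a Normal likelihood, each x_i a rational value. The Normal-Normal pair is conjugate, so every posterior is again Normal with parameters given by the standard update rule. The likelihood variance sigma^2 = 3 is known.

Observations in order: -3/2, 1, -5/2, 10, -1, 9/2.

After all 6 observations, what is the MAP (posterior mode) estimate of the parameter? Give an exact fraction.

47/40

obs 1: x=-3/2 → posterior Normal(-5/2, 9/5)
obs 2: x=1 → posterior Normal(-19/16, 9/8)
obs 3: x=-5/2 → posterior Normal(-17/11, 9/11)
obs 4: x=10 → posterior Normal(13/14, 9/14)
obs 5: x=-1 → posterior Normal(10/17, 9/17)
obs 6: x=9/2 → posterior Normal(47/40, 9/20)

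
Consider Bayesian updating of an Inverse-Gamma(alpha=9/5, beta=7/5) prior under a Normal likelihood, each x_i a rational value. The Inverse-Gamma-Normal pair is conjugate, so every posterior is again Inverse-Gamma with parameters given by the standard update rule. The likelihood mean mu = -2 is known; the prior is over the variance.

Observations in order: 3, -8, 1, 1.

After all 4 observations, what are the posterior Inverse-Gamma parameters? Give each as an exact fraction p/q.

alpha=19/5, beta=409/10

obs 1: x=3 → posterior Inverse-Gamma(23/10, 139/10)
obs 2: x=-8 → posterior Inverse-Gamma(14/5, 319/10)
obs 3: x=1 → posterior Inverse-Gamma(33/10, 182/5)
obs 4: x=1 → posterior Inverse-Gamma(19/5, 409/10)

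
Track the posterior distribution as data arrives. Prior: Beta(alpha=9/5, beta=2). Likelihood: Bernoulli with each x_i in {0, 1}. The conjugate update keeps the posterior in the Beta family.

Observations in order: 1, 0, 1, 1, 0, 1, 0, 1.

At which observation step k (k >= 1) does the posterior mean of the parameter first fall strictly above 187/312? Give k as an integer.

k = 4

obs 1: x=1 → posterior Beta(14/5, 2)
obs 2: x=0 → posterior Beta(14/5, 3)
obs 3: x=1 → posterior Beta(19/5, 3)
obs 4: x=1 → posterior Beta(24/5, 3)
obs 5: x=0 → posterior Beta(24/5, 4)
obs 6: x=1 → posterior Beta(29/5, 4)
obs 7: x=0 → posterior Beta(29/5, 5)
obs 8: x=1 → posterior Beta(34/5, 5)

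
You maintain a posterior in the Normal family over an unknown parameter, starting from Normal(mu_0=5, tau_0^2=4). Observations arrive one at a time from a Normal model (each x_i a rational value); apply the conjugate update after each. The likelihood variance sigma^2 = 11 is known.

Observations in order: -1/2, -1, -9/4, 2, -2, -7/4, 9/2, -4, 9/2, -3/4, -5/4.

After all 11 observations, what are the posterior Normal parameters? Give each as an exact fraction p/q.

obs 1: x=-1/2 → posterior Normal(53/15, 44/15)
obs 2: x=-1 → posterior Normal(49/19, 44/19)
obs 3: x=-9/4 → posterior Normal(40/23, 44/23)
obs 4: x=2 → posterior Normal(16/9, 44/27)
obs 5: x=-2 → posterior Normal(40/31, 44/31)
obs 6: x=-7/4 → posterior Normal(33/35, 44/35)
obs 7: x=9/2 → posterior Normal(17/13, 44/39)
obs 8: x=-4 → posterior Normal(35/43, 44/43)
obs 9: x=9/2 → posterior Normal(53/47, 44/47)
obs 10: x=-3/4 → posterior Normal(50/51, 44/51)
obs 11: x=-5/4 → posterior Normal(9/11, 4/5)

mu_0=9/11, tau_0^2=4/5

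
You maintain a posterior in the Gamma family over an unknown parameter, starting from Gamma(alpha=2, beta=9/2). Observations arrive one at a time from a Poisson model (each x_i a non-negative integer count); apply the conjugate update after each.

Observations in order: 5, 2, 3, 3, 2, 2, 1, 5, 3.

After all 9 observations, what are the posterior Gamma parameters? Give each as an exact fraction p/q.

obs 1: x=5 → posterior Gamma(7, 11/2)
obs 2: x=2 → posterior Gamma(9, 13/2)
obs 3: x=3 → posterior Gamma(12, 15/2)
obs 4: x=3 → posterior Gamma(15, 17/2)
obs 5: x=2 → posterior Gamma(17, 19/2)
obs 6: x=2 → posterior Gamma(19, 21/2)
obs 7: x=1 → posterior Gamma(20, 23/2)
obs 8: x=5 → posterior Gamma(25, 25/2)
obs 9: x=3 → posterior Gamma(28, 27/2)

alpha=28, beta=27/2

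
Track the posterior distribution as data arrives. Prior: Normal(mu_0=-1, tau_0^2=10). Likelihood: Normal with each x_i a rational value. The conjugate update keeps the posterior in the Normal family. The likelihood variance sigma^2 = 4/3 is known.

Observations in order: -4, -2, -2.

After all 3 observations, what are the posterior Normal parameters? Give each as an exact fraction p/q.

obs 1: x=-4 → posterior Normal(-62/17, 20/17)
obs 2: x=-2 → posterior Normal(-23/8, 5/8)
obs 3: x=-2 → posterior Normal(-122/47, 20/47)

mu_0=-122/47, tau_0^2=20/47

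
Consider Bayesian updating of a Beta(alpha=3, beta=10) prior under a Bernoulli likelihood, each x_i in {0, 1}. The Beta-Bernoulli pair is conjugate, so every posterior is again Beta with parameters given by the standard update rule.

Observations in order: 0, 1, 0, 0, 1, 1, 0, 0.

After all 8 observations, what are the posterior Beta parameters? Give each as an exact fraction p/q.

obs 1: x=0 → posterior Beta(3, 11)
obs 2: x=1 → posterior Beta(4, 11)
obs 3: x=0 → posterior Beta(4, 12)
obs 4: x=0 → posterior Beta(4, 13)
obs 5: x=1 → posterior Beta(5, 13)
obs 6: x=1 → posterior Beta(6, 13)
obs 7: x=0 → posterior Beta(6, 14)
obs 8: x=0 → posterior Beta(6, 15)

alpha=6, beta=15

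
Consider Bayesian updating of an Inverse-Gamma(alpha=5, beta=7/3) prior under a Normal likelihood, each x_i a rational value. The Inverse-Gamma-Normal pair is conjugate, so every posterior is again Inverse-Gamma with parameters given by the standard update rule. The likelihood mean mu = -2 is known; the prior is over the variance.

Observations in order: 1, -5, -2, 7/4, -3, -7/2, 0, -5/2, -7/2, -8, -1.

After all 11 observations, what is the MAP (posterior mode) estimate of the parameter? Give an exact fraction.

obs 1: x=1 → posterior Inverse-Gamma(11/2, 41/6)
obs 2: x=-5 → posterior Inverse-Gamma(6, 34/3)
obs 3: x=-2 → posterior Inverse-Gamma(13/2, 34/3)
obs 4: x=7/4 → posterior Inverse-Gamma(7, 1763/96)
obs 5: x=-3 → posterior Inverse-Gamma(15/2, 1811/96)
obs 6: x=-7/2 → posterior Inverse-Gamma(8, 1919/96)
obs 7: x=0 → posterior Inverse-Gamma(17/2, 2111/96)
obs 8: x=-5/2 → posterior Inverse-Gamma(9, 2123/96)
obs 9: x=-7/2 → posterior Inverse-Gamma(19/2, 2231/96)
obs 10: x=-8 → posterior Inverse-Gamma(10, 3959/96)
obs 11: x=-1 → posterior Inverse-Gamma(21/2, 4007/96)

4007/1104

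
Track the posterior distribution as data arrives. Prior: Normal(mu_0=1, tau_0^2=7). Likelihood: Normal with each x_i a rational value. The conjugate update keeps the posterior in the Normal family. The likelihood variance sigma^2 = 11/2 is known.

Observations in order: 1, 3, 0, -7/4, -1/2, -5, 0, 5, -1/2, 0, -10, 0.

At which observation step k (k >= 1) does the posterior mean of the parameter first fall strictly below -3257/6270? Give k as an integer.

k = 11

obs 1: x=1 → posterior Normal(1, 77/25)
obs 2: x=3 → posterior Normal(67/39, 77/39)
obs 3: x=0 → posterior Normal(67/53, 77/53)
obs 4: x=-7/4 → posterior Normal(85/134, 77/67)
obs 5: x=-1/2 → posterior Normal(71/162, 77/81)
obs 6: x=-5 → posterior Normal(-69/190, 77/95)
obs 7: x=0 → posterior Normal(-69/218, 77/109)
obs 8: x=5 → posterior Normal(71/246, 77/123)
obs 9: x=-1/2 → posterior Normal(57/274, 77/137)
obs 10: x=0 → posterior Normal(57/302, 77/151)
obs 11: x=-10 → posterior Normal(-223/330, 7/15)
obs 12: x=0 → posterior Normal(-223/358, 77/179)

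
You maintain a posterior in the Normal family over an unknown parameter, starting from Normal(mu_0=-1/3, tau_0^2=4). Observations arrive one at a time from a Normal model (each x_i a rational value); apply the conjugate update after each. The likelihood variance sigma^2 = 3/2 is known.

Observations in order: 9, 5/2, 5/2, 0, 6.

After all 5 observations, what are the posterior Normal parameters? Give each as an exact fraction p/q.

obs 1: x=9 → posterior Normal(71/11, 12/11)
obs 2: x=5/2 → posterior Normal(91/19, 12/19)
obs 3: x=5/2 → posterior Normal(37/9, 4/9)
obs 4: x=0 → posterior Normal(111/35, 12/35)
obs 5: x=6 → posterior Normal(159/43, 12/43)

mu_0=159/43, tau_0^2=12/43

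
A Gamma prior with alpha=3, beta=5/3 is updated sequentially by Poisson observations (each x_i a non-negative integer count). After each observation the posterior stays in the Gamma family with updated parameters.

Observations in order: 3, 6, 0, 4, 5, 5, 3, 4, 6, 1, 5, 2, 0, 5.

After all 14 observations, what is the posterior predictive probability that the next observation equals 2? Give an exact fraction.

5515061300135637368236677901691554300677414889456334737880538807262852941462483180095429241/27755575615628913510590791702270507812500000000000000000000000000000000000000000000000000000

obs 1: x=3 → posterior Gamma(6, 8/3)
obs 2: x=6 → posterior Gamma(12, 11/3)
obs 3: x=0 → posterior Gamma(12, 14/3)
obs 4: x=4 → posterior Gamma(16, 17/3)
obs 5: x=5 → posterior Gamma(21, 20/3)
obs 6: x=5 → posterior Gamma(26, 23/3)
obs 7: x=3 → posterior Gamma(29, 26/3)
obs 8: x=4 → posterior Gamma(33, 29/3)
obs 9: x=6 → posterior Gamma(39, 32/3)
obs 10: x=1 → posterior Gamma(40, 35/3)
obs 11: x=5 → posterior Gamma(45, 38/3)
obs 12: x=2 → posterior Gamma(47, 41/3)
obs 13: x=0 → posterior Gamma(47, 44/3)
obs 14: x=5 → posterior Gamma(52, 47/3)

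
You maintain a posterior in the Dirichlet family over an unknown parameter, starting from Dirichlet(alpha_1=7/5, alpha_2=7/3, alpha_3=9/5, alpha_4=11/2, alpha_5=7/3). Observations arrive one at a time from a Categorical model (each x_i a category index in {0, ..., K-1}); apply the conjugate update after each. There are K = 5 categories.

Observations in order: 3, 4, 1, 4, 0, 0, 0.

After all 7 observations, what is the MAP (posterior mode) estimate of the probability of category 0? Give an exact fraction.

102/461

obs 1: x=3 → posterior Dirichlet(7/5, 7/3, 9/5, 13/2, 7/3)
obs 2: x=4 → posterior Dirichlet(7/5, 7/3, 9/5, 13/2, 10/3)
obs 3: x=1 → posterior Dirichlet(7/5, 10/3, 9/5, 13/2, 10/3)
obs 4: x=4 → posterior Dirichlet(7/5, 10/3, 9/5, 13/2, 13/3)
obs 5: x=0 → posterior Dirichlet(12/5, 10/3, 9/5, 13/2, 13/3)
obs 6: x=0 → posterior Dirichlet(17/5, 10/3, 9/5, 13/2, 13/3)
obs 7: x=0 → posterior Dirichlet(22/5, 10/3, 9/5, 13/2, 13/3)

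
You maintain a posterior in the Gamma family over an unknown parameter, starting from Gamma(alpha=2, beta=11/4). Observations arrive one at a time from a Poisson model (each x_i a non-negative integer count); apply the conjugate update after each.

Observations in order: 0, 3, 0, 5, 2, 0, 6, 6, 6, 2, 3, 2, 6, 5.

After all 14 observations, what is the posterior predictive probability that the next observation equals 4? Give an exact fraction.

obs 1: x=0 → posterior Gamma(2, 15/4)
obs 2: x=3 → posterior Gamma(5, 19/4)
obs 3: x=0 → posterior Gamma(5, 23/4)
obs 4: x=5 → posterior Gamma(10, 27/4)
obs 5: x=2 → posterior Gamma(12, 31/4)
obs 6: x=0 → posterior Gamma(12, 35/4)
obs 7: x=6 → posterior Gamma(18, 39/4)
obs 8: x=6 → posterior Gamma(24, 43/4)
obs 9: x=6 → posterior Gamma(30, 47/4)
obs 10: x=2 → posterior Gamma(32, 51/4)
obs 11: x=3 → posterior Gamma(35, 55/4)
obs 12: x=2 → posterior Gamma(37, 59/4)
obs 13: x=6 → posterior Gamma(43, 63/4)
obs 14: x=5 → posterior Gamma(48, 67/4)

286811625644155634667391530063428532109067253111713274978807894406010336877534442710303709670400/1842613010694877182040703499006810307088686616920477111631258196824098652360594290836475046051041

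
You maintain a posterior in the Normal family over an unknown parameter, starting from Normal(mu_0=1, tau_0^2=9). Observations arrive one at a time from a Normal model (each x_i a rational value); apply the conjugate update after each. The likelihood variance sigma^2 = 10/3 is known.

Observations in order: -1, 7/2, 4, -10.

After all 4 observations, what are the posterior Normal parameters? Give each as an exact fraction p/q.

mu_0=-169/236, tau_0^2=45/59

obs 1: x=-1 → posterior Normal(-17/37, 90/37)
obs 2: x=7/2 → posterior Normal(155/128, 45/32)
obs 3: x=4 → posterior Normal(53/26, 90/91)
obs 4: x=-10 → posterior Normal(-169/236, 45/59)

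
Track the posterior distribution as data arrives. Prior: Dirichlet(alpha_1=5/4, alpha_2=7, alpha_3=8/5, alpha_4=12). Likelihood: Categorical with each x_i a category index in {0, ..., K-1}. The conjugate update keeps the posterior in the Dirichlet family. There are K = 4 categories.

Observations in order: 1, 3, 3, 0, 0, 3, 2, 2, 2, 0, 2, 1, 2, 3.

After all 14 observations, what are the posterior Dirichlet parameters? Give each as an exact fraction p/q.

obs 1: x=1 → posterior Dirichlet(5/4, 8, 8/5, 12)
obs 2: x=3 → posterior Dirichlet(5/4, 8, 8/5, 13)
obs 3: x=3 → posterior Dirichlet(5/4, 8, 8/5, 14)
obs 4: x=0 → posterior Dirichlet(9/4, 8, 8/5, 14)
obs 5: x=0 → posterior Dirichlet(13/4, 8, 8/5, 14)
obs 6: x=3 → posterior Dirichlet(13/4, 8, 8/5, 15)
obs 7: x=2 → posterior Dirichlet(13/4, 8, 13/5, 15)
obs 8: x=2 → posterior Dirichlet(13/4, 8, 18/5, 15)
obs 9: x=2 → posterior Dirichlet(13/4, 8, 23/5, 15)
obs 10: x=0 → posterior Dirichlet(17/4, 8, 23/5, 15)
obs 11: x=2 → posterior Dirichlet(17/4, 8, 28/5, 15)
obs 12: x=1 → posterior Dirichlet(17/4, 9, 28/5, 15)
obs 13: x=2 → posterior Dirichlet(17/4, 9, 33/5, 15)
obs 14: x=3 → posterior Dirichlet(17/4, 9, 33/5, 16)

alpha_1=17/4, alpha_2=9, alpha_3=33/5, alpha_4=16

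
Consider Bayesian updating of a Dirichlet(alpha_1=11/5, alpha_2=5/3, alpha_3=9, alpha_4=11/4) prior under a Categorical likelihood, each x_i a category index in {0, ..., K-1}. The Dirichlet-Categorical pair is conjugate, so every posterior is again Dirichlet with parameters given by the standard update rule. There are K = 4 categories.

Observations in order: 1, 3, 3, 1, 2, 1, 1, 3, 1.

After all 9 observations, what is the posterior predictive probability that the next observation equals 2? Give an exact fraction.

600/1477

obs 1: x=1 → posterior Dirichlet(11/5, 8/3, 9, 11/4)
obs 2: x=3 → posterior Dirichlet(11/5, 8/3, 9, 15/4)
obs 3: x=3 → posterior Dirichlet(11/5, 8/3, 9, 19/4)
obs 4: x=1 → posterior Dirichlet(11/5, 11/3, 9, 19/4)
obs 5: x=2 → posterior Dirichlet(11/5, 11/3, 10, 19/4)
obs 6: x=1 → posterior Dirichlet(11/5, 14/3, 10, 19/4)
obs 7: x=1 → posterior Dirichlet(11/5, 17/3, 10, 19/4)
obs 8: x=3 → posterior Dirichlet(11/5, 17/3, 10, 23/4)
obs 9: x=1 → posterior Dirichlet(11/5, 20/3, 10, 23/4)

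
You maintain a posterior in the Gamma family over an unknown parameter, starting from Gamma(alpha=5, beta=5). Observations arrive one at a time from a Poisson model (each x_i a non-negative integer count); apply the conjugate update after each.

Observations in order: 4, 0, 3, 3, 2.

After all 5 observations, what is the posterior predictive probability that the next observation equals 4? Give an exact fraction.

484500000000000000000/7400249944258160101211

obs 1: x=4 → posterior Gamma(9, 6)
obs 2: x=0 → posterior Gamma(9, 7)
obs 3: x=3 → posterior Gamma(12, 8)
obs 4: x=3 → posterior Gamma(15, 9)
obs 5: x=2 → posterior Gamma(17, 10)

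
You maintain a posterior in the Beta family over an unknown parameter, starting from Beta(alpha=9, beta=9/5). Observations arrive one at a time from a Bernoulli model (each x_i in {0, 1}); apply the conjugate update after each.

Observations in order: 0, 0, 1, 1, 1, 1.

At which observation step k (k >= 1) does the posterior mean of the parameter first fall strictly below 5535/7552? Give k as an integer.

k = 2

obs 1: x=0 → posterior Beta(9, 14/5)
obs 2: x=0 → posterior Beta(9, 19/5)
obs 3: x=1 → posterior Beta(10, 19/5)
obs 4: x=1 → posterior Beta(11, 19/5)
obs 5: x=1 → posterior Beta(12, 19/5)
obs 6: x=1 → posterior Beta(13, 19/5)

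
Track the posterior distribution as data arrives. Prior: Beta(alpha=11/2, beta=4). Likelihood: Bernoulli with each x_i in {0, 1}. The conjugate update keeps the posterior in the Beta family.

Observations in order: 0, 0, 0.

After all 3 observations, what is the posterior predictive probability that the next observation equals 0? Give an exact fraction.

obs 1: x=0 → posterior Beta(11/2, 5)
obs 2: x=0 → posterior Beta(11/2, 6)
obs 3: x=0 → posterior Beta(11/2, 7)

14/25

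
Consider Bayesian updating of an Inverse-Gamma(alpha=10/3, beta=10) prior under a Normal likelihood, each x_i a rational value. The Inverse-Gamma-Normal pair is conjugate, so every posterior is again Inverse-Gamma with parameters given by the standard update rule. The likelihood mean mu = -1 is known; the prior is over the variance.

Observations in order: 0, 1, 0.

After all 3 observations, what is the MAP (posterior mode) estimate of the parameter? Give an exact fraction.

obs 1: x=0 → posterior Inverse-Gamma(23/6, 21/2)
obs 2: x=1 → posterior Inverse-Gamma(13/3, 25/2)
obs 3: x=0 → posterior Inverse-Gamma(29/6, 13)

78/35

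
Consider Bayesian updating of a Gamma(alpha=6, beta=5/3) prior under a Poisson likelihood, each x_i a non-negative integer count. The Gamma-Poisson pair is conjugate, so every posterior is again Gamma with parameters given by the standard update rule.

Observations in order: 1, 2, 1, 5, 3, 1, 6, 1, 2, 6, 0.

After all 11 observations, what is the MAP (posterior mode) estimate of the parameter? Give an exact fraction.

obs 1: x=1 → posterior Gamma(7, 8/3)
obs 2: x=2 → posterior Gamma(9, 11/3)
obs 3: x=1 → posterior Gamma(10, 14/3)
obs 4: x=5 → posterior Gamma(15, 17/3)
obs 5: x=3 → posterior Gamma(18, 20/3)
obs 6: x=1 → posterior Gamma(19, 23/3)
obs 7: x=6 → posterior Gamma(25, 26/3)
obs 8: x=1 → posterior Gamma(26, 29/3)
obs 9: x=2 → posterior Gamma(28, 32/3)
obs 10: x=6 → posterior Gamma(34, 35/3)
obs 11: x=0 → posterior Gamma(34, 38/3)

99/38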